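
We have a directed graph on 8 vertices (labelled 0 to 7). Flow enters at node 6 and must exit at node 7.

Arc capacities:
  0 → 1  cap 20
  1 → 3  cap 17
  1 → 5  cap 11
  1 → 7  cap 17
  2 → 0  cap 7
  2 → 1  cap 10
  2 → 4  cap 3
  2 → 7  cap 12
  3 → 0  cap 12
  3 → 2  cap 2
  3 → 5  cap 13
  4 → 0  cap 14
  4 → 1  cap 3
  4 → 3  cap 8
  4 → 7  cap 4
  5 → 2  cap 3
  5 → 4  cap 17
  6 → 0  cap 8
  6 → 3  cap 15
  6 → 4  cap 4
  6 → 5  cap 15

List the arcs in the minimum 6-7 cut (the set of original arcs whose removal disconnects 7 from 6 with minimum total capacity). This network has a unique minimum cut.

augment #1: 6→4→7 push 4
augment #2: 6→0→1→7 push 8
augment #3: 6→3→2→7 push 2
augment #4: 6→5→2→7 push 3
augment #5: 6→3→0→1→7 push 9
max flow = 26; residual-reachable set from 6 gives S-side
cut edges (S→T): {(1,7), (3,2), (4,7), (5,2)} total cap 26

Min-cut arcs: {(1,7), (3,2), (4,7), (5,2)} (total capacity 26)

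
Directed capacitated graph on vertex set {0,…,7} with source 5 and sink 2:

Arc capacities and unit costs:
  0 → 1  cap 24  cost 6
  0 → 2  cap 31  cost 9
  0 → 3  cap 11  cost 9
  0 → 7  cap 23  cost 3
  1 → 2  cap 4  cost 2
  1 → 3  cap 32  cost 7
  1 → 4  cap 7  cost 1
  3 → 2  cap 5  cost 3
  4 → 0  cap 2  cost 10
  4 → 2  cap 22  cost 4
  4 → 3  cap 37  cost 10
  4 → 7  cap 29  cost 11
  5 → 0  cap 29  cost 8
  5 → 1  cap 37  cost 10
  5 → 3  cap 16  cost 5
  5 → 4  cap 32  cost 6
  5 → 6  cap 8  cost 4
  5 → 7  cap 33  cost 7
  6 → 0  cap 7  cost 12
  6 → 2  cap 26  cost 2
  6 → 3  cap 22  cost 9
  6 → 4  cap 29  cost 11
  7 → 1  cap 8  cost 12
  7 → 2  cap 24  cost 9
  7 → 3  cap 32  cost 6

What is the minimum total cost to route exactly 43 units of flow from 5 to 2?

Minimum cost for 43 units: 420

shortest-cost path #1: 5→6→2 push 8 @ unit cost 6 (adds 48)
shortest-cost path #2: 5→3→2 push 5 @ unit cost 8 (adds 40)
shortest-cost path #3: 5→4→2 push 22 @ unit cost 10 (adds 220)
shortest-cost path #4: 5→1→2 push 4 @ unit cost 12 (adds 48)
shortest-cost path #5: 5→7→2 push 4 @ unit cost 16 (adds 64)
total cost = 420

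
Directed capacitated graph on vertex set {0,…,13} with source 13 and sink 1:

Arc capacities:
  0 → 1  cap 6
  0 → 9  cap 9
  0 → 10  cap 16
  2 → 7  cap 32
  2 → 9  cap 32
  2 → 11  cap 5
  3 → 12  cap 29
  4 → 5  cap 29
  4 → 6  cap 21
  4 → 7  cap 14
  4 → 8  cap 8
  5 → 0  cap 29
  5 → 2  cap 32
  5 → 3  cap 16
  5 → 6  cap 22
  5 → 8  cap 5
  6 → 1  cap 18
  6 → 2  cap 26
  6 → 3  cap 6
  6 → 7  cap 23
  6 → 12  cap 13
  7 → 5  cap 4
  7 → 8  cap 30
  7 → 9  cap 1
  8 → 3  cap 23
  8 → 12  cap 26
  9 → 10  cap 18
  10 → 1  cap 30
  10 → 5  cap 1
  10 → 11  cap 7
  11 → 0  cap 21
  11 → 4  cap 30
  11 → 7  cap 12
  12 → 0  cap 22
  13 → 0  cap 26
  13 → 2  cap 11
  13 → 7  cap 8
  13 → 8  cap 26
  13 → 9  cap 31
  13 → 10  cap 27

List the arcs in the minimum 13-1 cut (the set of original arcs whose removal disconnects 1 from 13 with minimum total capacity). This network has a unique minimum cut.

Min-cut arcs: {(0,1), (2,11), (7,5), (10,1), (10,5), (10,11)} (total capacity 53)

augment #1: 13→0→1 push 6
augment #2: 13→10→1 push 27
augment #3: 13→0→10→1 push 3
augment #4: 13→7→5→6→1 push 4
augment #5: 13→0→10→5→6→1 push 1
augment #6: 13→2→11→4→6→1 push 5
augment #7: 13→0→10→11→4→6→1 push 7
max flow = 53; residual-reachable set from 13 gives S-side
cut edges (S→T): {(0,1), (2,11), (7,5), (10,1), (10,5), (10,11)} total cap 53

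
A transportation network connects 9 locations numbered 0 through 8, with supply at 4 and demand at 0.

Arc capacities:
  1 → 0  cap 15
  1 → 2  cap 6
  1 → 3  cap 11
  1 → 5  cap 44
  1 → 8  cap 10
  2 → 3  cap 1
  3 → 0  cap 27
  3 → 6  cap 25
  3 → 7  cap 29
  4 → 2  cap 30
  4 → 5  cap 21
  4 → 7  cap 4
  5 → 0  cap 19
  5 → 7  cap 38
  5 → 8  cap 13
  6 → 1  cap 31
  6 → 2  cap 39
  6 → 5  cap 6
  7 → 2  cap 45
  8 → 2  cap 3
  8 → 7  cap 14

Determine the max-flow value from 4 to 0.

Maximum flow value: 20

augment #1: 4→5→0 bottleneck 19, total now 19
augment #2: 4→2→3→0 bottleneck 1, total now 20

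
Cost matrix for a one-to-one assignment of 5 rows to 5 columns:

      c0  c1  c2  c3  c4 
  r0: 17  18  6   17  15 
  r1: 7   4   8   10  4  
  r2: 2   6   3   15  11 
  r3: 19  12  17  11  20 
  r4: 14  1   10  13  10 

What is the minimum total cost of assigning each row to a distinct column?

Minimum assignment cost: 24

optimal assignment: row0→col2 (cost 6), row1→col4 (cost 4), row2→col0 (cost 2), row3→col3 (cost 11), row4→col1 (cost 1)
total = 6 + 4 + 2 + 11 + 1 = 24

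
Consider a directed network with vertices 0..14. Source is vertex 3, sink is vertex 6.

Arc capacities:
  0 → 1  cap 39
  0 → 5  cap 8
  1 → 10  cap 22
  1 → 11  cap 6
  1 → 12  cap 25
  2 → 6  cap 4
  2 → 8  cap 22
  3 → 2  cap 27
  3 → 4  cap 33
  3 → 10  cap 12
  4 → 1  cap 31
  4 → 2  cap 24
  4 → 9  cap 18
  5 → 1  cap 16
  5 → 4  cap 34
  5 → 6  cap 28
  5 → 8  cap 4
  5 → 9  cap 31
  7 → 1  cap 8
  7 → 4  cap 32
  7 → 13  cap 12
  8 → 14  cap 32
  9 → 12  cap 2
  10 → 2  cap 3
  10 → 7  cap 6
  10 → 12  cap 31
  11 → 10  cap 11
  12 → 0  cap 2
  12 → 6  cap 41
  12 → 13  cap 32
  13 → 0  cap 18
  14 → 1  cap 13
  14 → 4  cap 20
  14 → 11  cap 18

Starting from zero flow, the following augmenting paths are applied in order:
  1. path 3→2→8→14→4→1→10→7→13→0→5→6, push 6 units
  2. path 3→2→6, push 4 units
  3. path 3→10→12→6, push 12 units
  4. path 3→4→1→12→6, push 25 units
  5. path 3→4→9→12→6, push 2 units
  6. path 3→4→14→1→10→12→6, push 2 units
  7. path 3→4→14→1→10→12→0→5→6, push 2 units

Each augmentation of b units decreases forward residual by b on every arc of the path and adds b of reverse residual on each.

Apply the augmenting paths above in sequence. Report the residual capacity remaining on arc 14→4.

Residual capacity of (14,4): 18

after path 1 (3→2→8→14→4→1→10→7→13→0→5→6, push 6): res(14,4)=14
after path 2 (3→2→6, push 4): res(14,4)=14
after path 3 (3→10→12→6, push 12): res(14,4)=14
after path 4 (3→4→1→12→6, push 25): res(14,4)=14
after path 5 (3→4→9→12→6, push 2): res(14,4)=14
after path 6 (3→4→14→1→10→12→6, push 2): res(14,4)=16
after path 7 (3→4→14→1→10→12→0→5→6, push 2): res(14,4)=18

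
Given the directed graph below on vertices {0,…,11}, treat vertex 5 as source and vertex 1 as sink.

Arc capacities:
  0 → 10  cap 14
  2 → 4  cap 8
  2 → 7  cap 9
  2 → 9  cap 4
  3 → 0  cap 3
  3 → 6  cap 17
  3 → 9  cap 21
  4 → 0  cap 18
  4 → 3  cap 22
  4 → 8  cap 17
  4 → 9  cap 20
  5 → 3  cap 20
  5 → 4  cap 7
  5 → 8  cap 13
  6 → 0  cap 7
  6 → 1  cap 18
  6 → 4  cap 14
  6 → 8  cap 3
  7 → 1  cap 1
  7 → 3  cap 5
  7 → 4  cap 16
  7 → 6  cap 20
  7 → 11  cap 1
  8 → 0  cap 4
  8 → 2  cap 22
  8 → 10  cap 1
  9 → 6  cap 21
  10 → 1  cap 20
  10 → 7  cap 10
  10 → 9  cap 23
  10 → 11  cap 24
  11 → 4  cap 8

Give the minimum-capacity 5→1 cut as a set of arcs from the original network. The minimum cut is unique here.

Min-cut arcs: {(0,10), (6,1), (7,1), (8,10)} (total capacity 34)

augment #1: 5→3→6→1 push 17
augment #2: 5→8→10→1 push 1
augment #3: 5→3→0→10→1 push 3
augment #4: 5→4→0→10→1 push 7
augment #5: 5→8→0→10→1 push 4
augment #6: 5→8→2→7→1 push 1
augment #7: 5→8→2→7→6→1 push 1
max flow = 34; residual-reachable set from 5 gives S-side
cut edges (S→T): {(0,10), (6,1), (7,1), (8,10)} total cap 34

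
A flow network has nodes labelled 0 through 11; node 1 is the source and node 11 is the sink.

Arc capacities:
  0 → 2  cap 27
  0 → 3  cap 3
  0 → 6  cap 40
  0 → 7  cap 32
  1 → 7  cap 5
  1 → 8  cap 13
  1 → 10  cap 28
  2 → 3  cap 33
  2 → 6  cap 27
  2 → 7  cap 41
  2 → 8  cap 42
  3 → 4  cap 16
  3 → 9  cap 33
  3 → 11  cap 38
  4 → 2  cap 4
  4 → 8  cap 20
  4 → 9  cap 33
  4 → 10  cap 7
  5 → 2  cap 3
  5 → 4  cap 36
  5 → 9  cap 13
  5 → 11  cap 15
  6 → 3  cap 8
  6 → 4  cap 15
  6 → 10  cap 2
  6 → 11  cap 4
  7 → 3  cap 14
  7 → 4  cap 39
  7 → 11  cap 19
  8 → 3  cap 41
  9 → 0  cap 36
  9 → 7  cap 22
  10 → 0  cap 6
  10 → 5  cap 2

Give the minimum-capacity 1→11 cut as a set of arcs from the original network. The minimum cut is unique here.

Min-cut arcs: {(1,7), (1,8), (10,0), (10,5)} (total capacity 26)

augment #1: 1→7→11 push 5
augment #2: 1→8→3→11 push 13
augment #3: 1→10→5→11 push 2
augment #4: 1→10→0→3→11 push 3
augment #5: 1→10→0→6→11 push 3
max flow = 26; residual-reachable set from 1 gives S-side
cut edges (S→T): {(1,7), (1,8), (10,0), (10,5)} total cap 26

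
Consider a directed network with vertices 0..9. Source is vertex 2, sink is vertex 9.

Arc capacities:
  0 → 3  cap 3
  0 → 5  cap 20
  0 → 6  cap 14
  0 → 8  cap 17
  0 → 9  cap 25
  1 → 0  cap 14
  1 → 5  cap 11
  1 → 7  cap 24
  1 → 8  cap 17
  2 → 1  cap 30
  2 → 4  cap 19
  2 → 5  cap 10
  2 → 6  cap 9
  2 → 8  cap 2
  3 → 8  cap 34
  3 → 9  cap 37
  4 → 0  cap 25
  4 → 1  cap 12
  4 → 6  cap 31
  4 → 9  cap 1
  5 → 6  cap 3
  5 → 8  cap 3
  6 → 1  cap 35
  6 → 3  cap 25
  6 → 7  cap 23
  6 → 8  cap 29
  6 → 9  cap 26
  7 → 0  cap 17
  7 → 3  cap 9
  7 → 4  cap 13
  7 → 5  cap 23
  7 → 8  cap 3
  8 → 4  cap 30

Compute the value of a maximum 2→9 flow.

augment #1: 2→4→9 bottleneck 1, total now 1
augment #2: 2→6→9 bottleneck 9, total now 10
augment #3: 2→1→0→9 bottleneck 14, total now 24
augment #4: 2→4→0→9 bottleneck 11, total now 35
augment #5: 2→4→6→9 bottleneck 7, total now 42
augment #6: 2→5→6→9 bottleneck 3, total now 45
augment #7: 2→1→7→3→9 bottleneck 9, total now 54
augment #8: 2→8→4→6→9 bottleneck 2, total now 56
augment #9: 2→1→7→0→3→9 bottleneck 3, total now 59
augment #10: 2→1→7→0→6→9 bottleneck 4, total now 63
augment #11: 2→5→8→4→6→9 bottleneck 1, total now 64
augment #12: 2→5→8→4→6→3→9 bottleneck 2, total now 66

Maximum flow value: 66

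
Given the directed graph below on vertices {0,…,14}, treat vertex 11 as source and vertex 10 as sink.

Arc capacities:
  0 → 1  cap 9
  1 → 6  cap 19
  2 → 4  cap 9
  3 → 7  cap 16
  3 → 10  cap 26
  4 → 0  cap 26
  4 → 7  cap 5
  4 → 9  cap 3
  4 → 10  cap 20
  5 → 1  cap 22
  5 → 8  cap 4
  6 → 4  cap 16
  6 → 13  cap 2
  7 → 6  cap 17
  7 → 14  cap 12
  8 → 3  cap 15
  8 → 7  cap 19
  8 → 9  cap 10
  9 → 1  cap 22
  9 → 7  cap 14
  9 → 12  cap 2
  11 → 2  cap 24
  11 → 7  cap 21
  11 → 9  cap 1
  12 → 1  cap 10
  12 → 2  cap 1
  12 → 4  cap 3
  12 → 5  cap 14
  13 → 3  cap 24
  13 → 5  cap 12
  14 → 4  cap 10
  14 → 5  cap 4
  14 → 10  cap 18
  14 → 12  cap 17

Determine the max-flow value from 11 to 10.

augment #1: 11→2→4→10 bottleneck 9, total now 9
augment #2: 11→7→14→10 bottleneck 12, total now 21
augment #3: 11→7→6→4→10 bottleneck 9, total now 30
augment #4: 11→9→12→4→10 bottleneck 1, total now 31

Maximum flow value: 31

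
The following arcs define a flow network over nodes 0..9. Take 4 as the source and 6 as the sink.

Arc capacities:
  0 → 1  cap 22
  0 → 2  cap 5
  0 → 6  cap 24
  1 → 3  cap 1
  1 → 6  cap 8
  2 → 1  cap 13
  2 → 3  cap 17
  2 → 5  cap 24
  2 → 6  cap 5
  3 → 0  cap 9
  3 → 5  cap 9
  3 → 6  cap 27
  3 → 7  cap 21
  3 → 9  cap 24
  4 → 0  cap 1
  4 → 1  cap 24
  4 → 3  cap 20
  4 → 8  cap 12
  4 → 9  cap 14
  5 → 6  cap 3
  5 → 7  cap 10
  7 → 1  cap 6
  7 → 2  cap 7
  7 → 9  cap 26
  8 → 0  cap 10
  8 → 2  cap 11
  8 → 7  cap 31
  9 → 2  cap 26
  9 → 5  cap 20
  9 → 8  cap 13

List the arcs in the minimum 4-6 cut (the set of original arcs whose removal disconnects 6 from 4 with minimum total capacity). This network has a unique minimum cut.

augment #1: 4→0→6 push 1
augment #2: 4→1→6 push 8
augment #3: 4→3→6 push 20
augment #4: 4→1→3→6 push 1
augment #5: 4→8→0→6 push 10
augment #6: 4→8→2→6 push 2
augment #7: 4→9→2→6 push 3
augment #8: 4→9→5→6 push 3
augment #9: 4→9→2→3→6 push 6
augment #10: 4→9→2→3→0→6 push 2
max flow = 56; residual-reachable set from 4 gives S-side
cut edges (S→T): {(1,3), (1,6), (4,0), (4,3), (4,8), (4,9)} total cap 56

Min-cut arcs: {(1,3), (1,6), (4,0), (4,3), (4,8), (4,9)} (total capacity 56)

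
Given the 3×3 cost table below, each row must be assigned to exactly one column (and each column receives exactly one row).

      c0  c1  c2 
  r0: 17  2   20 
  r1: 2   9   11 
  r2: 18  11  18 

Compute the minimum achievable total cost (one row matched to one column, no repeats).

optimal assignment: row0→col1 (cost 2), row1→col0 (cost 2), row2→col2 (cost 18)
total = 2 + 2 + 18 = 22

Minimum assignment cost: 22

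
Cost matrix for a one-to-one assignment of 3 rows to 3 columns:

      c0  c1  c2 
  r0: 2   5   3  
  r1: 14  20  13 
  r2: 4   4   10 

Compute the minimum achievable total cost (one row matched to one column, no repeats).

Minimum assignment cost: 19

optimal assignment: row0→col0 (cost 2), row1→col2 (cost 13), row2→col1 (cost 4)
total = 2 + 13 + 4 = 19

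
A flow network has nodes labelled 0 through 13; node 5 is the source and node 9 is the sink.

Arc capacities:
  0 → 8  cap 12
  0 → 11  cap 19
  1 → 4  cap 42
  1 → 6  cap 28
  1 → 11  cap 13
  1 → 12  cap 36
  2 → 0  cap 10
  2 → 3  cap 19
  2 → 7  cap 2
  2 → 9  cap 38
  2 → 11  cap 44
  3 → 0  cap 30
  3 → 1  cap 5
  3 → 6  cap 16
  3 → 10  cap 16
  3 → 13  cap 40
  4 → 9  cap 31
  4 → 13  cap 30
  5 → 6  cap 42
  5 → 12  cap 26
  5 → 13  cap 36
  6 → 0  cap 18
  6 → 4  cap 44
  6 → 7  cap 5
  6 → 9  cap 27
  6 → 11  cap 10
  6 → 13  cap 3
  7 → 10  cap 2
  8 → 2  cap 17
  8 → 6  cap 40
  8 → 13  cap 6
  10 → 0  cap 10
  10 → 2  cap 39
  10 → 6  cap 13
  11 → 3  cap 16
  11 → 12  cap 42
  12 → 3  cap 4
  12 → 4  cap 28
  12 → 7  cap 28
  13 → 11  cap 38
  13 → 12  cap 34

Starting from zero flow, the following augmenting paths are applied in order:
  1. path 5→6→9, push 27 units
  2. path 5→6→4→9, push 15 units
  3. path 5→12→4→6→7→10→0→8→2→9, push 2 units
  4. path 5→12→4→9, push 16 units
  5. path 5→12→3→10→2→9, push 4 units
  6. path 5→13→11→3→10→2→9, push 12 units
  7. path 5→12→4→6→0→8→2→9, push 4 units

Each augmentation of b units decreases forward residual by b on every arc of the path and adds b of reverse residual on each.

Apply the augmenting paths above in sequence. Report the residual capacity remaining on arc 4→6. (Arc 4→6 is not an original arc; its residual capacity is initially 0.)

after path 1 (5→6→9, push 27): res(4,6)=0
after path 2 (5→6→4→9, push 15): res(4,6)=15
after path 3 (5→12→4→6→7→10→0→8→2→9, push 2): res(4,6)=13
after path 4 (5→12→4→9, push 16): res(4,6)=13
after path 5 (5→12→3→10→2→9, push 4): res(4,6)=13
after path 6 (5→13→11→3→10→2→9, push 12): res(4,6)=13
after path 7 (5→12→4→6→0→8→2→9, push 4): res(4,6)=9

Residual capacity of (4,6): 9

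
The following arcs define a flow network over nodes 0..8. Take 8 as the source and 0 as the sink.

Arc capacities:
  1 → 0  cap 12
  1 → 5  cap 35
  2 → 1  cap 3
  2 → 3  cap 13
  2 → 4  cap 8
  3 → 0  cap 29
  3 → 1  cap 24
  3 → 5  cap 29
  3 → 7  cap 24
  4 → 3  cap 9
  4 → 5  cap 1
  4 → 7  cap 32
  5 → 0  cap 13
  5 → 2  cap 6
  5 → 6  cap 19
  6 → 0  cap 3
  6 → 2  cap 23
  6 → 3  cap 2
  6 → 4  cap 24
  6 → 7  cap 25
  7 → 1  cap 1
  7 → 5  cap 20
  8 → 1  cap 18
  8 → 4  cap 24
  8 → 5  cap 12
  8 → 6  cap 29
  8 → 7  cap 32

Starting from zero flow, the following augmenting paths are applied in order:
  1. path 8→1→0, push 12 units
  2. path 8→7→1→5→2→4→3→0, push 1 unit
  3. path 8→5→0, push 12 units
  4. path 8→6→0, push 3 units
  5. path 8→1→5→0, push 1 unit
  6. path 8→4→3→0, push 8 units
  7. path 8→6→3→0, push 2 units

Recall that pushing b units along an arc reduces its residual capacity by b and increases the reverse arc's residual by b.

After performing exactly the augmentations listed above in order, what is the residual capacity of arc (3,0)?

Residual capacity of (3,0): 18

after path 1 (8→1→0, push 12): res(3,0)=29
after path 2 (8→7→1→5→2→4→3→0, push 1): res(3,0)=28
after path 3 (8→5→0, push 12): res(3,0)=28
after path 4 (8→6→0, push 3): res(3,0)=28
after path 5 (8→1→5→0, push 1): res(3,0)=28
after path 6 (8→4→3→0, push 8): res(3,0)=20
after path 7 (8→6→3→0, push 2): res(3,0)=18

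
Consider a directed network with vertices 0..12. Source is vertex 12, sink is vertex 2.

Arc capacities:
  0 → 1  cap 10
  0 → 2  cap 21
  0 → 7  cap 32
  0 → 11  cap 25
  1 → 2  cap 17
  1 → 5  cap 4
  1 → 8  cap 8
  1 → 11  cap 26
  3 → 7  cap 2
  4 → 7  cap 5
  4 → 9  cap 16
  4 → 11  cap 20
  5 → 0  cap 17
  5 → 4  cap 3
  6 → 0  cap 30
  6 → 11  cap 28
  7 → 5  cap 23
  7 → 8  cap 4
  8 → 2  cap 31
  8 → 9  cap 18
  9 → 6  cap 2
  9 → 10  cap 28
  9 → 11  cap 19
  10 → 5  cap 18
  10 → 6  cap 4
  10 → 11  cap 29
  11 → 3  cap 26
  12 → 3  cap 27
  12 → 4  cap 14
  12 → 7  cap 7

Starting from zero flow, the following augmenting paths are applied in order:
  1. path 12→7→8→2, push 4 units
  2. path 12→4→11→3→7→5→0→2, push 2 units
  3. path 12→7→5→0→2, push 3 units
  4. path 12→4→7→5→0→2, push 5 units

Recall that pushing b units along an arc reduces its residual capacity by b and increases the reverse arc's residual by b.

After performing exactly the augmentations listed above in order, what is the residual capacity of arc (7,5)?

Residual capacity of (7,5): 13

after path 1 (12→7→8→2, push 4): res(7,5)=23
after path 2 (12→4→11→3→7→5→0→2, push 2): res(7,5)=21
after path 3 (12→7→5→0→2, push 3): res(7,5)=18
after path 4 (12→4→7→5→0→2, push 5): res(7,5)=13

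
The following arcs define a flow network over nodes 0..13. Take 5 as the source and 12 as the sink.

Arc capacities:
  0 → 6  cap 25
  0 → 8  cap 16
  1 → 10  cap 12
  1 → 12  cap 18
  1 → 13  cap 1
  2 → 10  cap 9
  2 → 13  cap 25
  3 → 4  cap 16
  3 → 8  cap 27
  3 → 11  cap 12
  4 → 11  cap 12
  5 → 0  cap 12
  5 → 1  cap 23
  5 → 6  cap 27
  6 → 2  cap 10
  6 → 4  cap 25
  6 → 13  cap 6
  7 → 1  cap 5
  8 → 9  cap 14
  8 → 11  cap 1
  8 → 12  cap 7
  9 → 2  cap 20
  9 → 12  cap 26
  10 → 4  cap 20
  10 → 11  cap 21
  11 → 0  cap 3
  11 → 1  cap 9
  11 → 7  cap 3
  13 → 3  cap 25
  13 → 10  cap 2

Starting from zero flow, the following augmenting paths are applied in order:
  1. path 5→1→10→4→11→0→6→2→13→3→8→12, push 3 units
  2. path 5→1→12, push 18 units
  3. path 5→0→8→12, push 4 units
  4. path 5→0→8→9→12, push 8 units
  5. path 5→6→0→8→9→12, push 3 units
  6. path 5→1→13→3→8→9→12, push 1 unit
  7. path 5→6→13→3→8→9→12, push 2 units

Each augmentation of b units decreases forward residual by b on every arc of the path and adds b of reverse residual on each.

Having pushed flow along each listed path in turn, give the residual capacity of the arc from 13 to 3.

after path 1 (5→1→10→4→11→0→6→2→13→3→8→12, push 3): res(13,3)=22
after path 2 (5→1→12, push 18): res(13,3)=22
after path 3 (5→0→8→12, push 4): res(13,3)=22
after path 4 (5→0→8→9→12, push 8): res(13,3)=22
after path 5 (5→6→0→8→9→12, push 3): res(13,3)=22
after path 6 (5→1→13→3→8→9→12, push 1): res(13,3)=21
after path 7 (5→6→13→3→8→9→12, push 2): res(13,3)=19

Residual capacity of (13,3): 19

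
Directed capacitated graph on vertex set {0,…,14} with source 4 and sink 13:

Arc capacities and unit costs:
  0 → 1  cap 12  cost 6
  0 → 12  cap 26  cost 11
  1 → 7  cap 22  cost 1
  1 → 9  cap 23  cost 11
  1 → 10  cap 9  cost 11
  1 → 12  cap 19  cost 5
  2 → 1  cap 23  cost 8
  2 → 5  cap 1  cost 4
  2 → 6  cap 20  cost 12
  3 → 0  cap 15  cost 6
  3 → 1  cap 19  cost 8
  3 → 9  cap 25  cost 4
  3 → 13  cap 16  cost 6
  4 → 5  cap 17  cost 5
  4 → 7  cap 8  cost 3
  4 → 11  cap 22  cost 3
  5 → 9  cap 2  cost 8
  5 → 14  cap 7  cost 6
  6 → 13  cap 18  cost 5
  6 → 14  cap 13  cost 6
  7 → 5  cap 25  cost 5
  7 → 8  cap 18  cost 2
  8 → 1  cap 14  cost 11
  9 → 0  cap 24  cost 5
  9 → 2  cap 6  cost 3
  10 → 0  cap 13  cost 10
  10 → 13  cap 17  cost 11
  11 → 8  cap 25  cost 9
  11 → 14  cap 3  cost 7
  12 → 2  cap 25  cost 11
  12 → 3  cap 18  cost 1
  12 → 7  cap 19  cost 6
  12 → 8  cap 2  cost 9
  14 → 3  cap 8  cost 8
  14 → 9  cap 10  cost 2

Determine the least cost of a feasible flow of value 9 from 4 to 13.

shortest-cost path #1: 4→11→14→3→13 push 3 @ unit cost 24 (adds 72)
shortest-cost path #2: 4→5→14→3→13 push 5 @ unit cost 25 (adds 125)
shortest-cost path #3: 4→7→8→1→12→3→13 push 1 @ unit cost 28 (adds 28)
total cost = 225

Minimum cost for 9 units: 225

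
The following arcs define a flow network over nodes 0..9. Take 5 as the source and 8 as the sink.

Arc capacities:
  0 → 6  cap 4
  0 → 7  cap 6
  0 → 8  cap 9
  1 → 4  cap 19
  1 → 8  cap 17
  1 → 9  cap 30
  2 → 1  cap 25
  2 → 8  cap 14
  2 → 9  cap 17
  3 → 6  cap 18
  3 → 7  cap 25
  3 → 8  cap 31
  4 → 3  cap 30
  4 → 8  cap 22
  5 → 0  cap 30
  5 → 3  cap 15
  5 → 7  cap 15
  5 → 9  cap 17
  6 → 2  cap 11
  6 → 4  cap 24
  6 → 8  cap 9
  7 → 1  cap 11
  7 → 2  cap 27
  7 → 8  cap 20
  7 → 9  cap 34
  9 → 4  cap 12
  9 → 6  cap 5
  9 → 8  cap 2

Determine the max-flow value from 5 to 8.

Maximum flow value: 66

augment #1: 5→0→8 bottleneck 9, total now 9
augment #2: 5→3→8 bottleneck 15, total now 24
augment #3: 5→7→8 bottleneck 15, total now 39
augment #4: 5→9→8 bottleneck 2, total now 41
augment #5: 5→0→6→8 bottleneck 4, total now 45
augment #6: 5→0→7→8 bottleneck 5, total now 50
augment #7: 5→9→4→8 bottleneck 12, total now 62
augment #8: 5→9→6→8 bottleneck 3, total now 65
augment #9: 5→0→7→1→8 bottleneck 1, total now 66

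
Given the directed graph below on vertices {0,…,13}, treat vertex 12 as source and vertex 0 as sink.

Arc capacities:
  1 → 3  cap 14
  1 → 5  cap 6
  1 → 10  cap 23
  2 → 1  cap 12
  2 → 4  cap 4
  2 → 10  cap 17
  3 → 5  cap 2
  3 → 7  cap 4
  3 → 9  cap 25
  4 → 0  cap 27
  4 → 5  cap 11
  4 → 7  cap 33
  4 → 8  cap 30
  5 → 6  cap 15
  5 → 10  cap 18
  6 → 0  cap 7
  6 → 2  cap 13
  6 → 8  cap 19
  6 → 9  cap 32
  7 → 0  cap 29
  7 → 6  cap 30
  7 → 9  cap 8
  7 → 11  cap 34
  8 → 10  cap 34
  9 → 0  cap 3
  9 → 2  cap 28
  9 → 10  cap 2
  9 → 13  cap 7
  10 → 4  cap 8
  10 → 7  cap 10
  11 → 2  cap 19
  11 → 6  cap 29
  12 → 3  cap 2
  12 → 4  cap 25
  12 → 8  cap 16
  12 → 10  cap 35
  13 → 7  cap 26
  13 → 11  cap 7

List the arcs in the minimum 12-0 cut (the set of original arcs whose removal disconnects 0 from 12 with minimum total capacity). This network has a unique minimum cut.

Min-cut arcs: {(10,4), (10,7), (12,3), (12,4)} (total capacity 45)

augment #1: 12→4→0 push 25
augment #2: 12→3→7→0 push 2
augment #3: 12→10→4→0 push 2
augment #4: 12→10→7→0 push 10
augment #5: 12→10→4→7→0 push 6
max flow = 45; residual-reachable set from 12 gives S-side
cut edges (S→T): {(10,4), (10,7), (12,3), (12,4)} total cap 45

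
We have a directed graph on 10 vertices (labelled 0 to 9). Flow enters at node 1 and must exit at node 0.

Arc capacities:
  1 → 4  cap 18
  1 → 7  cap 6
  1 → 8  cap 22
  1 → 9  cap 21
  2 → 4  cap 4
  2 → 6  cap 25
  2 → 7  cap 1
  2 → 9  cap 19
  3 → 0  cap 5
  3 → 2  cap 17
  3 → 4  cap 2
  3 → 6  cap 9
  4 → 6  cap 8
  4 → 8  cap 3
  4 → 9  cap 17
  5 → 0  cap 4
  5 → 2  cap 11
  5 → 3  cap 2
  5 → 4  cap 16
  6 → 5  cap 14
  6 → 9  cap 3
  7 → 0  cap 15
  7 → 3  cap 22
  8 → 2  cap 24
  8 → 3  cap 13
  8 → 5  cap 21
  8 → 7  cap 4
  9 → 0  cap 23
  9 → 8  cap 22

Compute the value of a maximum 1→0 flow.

augment #1: 1→7→0 bottleneck 6, total now 6
augment #2: 1→9→0 bottleneck 21, total now 27
augment #3: 1→4→9→0 bottleneck 2, total now 29
augment #4: 1→8→3→0 bottleneck 5, total now 34
augment #5: 1→8→5→0 bottleneck 4, total now 38
augment #6: 1→8→7→0 bottleneck 4, total now 42
augment #7: 1→8→2→7→0 bottleneck 1, total now 43

Maximum flow value: 43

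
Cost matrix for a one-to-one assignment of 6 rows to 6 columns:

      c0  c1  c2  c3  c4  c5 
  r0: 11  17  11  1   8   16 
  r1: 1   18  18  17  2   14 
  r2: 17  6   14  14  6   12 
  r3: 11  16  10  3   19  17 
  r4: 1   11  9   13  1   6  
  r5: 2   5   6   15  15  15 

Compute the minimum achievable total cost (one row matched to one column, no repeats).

optimal assignment: row0→col3 (cost 1), row1→col4 (cost 2), row2→col1 (cost 6), row3→col2 (cost 10), row4→col5 (cost 6), row5→col0 (cost 2)
total = 1 + 2 + 6 + 10 + 6 + 2 = 27

Minimum assignment cost: 27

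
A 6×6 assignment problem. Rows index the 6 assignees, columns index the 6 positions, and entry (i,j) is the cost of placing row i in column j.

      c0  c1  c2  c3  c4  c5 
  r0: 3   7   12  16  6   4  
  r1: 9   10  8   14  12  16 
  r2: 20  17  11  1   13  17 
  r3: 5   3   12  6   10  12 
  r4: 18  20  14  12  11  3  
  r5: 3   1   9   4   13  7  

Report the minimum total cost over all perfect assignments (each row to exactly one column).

one of 2 optimal assignments: row0→col4 (cost 6), row1→col2 (cost 8), row2→col3 (cost 1), row3→col0 (cost 5), row4→col5 (cost 3), row5→col1 (cost 1)
total = 6 + 8 + 1 + 5 + 3 + 1 = 24

Minimum assignment cost: 24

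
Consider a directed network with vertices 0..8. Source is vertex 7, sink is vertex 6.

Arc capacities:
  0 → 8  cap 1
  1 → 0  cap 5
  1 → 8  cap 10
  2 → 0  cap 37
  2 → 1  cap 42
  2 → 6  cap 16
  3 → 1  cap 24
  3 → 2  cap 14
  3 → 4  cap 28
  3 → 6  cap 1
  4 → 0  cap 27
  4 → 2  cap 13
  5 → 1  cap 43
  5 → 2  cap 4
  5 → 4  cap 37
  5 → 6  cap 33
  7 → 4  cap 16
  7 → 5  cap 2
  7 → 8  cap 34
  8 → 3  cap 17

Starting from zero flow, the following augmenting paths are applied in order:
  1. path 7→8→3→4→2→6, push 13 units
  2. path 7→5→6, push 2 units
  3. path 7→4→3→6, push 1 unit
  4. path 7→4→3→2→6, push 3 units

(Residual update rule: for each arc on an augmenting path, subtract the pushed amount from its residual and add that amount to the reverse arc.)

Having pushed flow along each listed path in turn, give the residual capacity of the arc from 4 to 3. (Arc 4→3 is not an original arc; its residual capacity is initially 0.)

after path 1 (7→8→3→4→2→6, push 13): res(4,3)=13
after path 2 (7→5→6, push 2): res(4,3)=13
after path 3 (7→4→3→6, push 1): res(4,3)=12
after path 4 (7→4→3→2→6, push 3): res(4,3)=9

Residual capacity of (4,3): 9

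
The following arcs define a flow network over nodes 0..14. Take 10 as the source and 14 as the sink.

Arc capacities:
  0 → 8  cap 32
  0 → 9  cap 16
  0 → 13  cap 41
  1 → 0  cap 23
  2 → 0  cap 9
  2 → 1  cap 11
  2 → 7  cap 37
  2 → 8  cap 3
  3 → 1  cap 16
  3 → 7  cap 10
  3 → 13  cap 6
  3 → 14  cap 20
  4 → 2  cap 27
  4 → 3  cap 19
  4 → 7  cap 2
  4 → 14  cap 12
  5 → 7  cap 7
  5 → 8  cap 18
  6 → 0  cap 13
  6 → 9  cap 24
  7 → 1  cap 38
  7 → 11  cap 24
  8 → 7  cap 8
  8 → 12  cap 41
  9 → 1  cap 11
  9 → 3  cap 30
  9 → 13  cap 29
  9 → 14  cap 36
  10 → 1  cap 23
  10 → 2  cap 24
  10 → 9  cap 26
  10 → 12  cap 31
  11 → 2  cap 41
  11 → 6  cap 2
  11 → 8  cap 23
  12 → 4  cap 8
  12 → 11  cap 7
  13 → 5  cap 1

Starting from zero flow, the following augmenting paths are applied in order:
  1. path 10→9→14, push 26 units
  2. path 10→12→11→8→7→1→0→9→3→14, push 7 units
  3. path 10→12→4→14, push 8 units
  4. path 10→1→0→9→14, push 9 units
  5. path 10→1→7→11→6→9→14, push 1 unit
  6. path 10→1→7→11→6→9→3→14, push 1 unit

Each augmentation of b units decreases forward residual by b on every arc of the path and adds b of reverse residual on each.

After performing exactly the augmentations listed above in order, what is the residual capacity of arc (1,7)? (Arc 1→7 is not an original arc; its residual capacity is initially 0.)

Residual capacity of (1,7): 5

after path 1 (10→9→14, push 26): res(1,7)=0
after path 2 (10→12→11→8→7→1→0→9→3→14, push 7): res(1,7)=7
after path 3 (10→12→4→14, push 8): res(1,7)=7
after path 4 (10→1→0→9→14, push 9): res(1,7)=7
after path 5 (10→1→7→11→6→9→14, push 1): res(1,7)=6
after path 6 (10→1→7→11→6→9→3→14, push 1): res(1,7)=5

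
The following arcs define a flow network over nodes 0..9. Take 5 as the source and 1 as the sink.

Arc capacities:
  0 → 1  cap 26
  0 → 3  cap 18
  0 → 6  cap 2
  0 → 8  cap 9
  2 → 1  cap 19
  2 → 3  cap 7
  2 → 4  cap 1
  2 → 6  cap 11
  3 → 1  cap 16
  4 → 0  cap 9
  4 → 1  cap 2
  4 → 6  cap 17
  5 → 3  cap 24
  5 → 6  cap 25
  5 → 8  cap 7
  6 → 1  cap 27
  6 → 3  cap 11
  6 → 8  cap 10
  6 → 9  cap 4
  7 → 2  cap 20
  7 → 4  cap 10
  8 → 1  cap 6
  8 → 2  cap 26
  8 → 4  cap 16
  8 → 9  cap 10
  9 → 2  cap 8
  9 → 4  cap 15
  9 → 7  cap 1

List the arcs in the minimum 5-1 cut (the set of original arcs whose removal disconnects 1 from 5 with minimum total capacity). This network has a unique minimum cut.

Min-cut arcs: {(3,1), (5,6), (5,8)} (total capacity 48)

augment #1: 5→3→1 push 16
augment #2: 5→6→1 push 25
augment #3: 5→8→1 push 6
augment #4: 5→8→2→1 push 1
max flow = 48; residual-reachable set from 5 gives S-side
cut edges (S→T): {(3,1), (5,6), (5,8)} total cap 48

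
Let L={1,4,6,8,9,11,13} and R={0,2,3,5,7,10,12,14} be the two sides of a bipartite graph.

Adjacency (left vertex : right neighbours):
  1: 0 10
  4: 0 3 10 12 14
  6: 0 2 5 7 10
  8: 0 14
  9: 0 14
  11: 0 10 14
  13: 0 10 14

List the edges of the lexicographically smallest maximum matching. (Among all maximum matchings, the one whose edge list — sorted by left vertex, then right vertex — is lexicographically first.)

|M| = 5 (so the lex-smallest maximum matching has 5 edges)
process left vertices in ascending order; for each, take the smallest-labelled available neighbour that still permits 5 edges overall, or leave it unmatched if none does
lex-smallest matching: {1-0, 4-3, 6-2, 8-14, 11-10}

Lex-smallest maximum matching: {(1,0), (4,3), (6,2), (8,14), (11,10)}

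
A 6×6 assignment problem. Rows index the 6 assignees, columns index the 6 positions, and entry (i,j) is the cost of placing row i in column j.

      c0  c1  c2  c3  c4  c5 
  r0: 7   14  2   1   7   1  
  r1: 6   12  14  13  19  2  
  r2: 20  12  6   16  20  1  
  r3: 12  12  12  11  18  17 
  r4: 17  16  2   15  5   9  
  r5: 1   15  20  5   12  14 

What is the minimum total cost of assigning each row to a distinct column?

Minimum assignment cost: 27

optimal assignment: row0→col3 (cost 1), row1→col5 (cost 2), row2→col2 (cost 6), row3→col1 (cost 12), row4→col4 (cost 5), row5→col0 (cost 1)
total = 1 + 2 + 6 + 12 + 5 + 1 = 27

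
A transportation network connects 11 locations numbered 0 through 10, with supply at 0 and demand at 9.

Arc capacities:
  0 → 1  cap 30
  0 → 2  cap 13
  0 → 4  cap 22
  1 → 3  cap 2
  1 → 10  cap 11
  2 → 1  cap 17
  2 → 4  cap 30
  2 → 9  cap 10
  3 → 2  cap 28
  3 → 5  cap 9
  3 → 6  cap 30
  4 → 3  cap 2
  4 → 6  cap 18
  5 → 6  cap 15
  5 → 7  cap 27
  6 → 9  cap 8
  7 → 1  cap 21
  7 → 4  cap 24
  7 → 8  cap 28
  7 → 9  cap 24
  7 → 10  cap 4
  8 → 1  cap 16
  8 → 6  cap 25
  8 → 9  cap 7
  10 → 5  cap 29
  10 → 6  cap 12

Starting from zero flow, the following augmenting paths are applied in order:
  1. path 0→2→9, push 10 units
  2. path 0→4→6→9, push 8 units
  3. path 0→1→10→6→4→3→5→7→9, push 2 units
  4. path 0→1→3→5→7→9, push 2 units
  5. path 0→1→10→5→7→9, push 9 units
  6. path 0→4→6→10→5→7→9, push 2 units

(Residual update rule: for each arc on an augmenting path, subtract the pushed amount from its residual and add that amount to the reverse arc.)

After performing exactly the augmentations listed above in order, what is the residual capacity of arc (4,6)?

after path 1 (0→2→9, push 10): res(4,6)=18
after path 2 (0→4→6→9, push 8): res(4,6)=10
after path 3 (0→1→10→6→4→3→5→7→9, push 2): res(4,6)=12
after path 4 (0→1→3→5→7→9, push 2): res(4,6)=12
after path 5 (0→1→10→5→7→9, push 9): res(4,6)=12
after path 6 (0→4→6→10→5→7→9, push 2): res(4,6)=10

Residual capacity of (4,6): 10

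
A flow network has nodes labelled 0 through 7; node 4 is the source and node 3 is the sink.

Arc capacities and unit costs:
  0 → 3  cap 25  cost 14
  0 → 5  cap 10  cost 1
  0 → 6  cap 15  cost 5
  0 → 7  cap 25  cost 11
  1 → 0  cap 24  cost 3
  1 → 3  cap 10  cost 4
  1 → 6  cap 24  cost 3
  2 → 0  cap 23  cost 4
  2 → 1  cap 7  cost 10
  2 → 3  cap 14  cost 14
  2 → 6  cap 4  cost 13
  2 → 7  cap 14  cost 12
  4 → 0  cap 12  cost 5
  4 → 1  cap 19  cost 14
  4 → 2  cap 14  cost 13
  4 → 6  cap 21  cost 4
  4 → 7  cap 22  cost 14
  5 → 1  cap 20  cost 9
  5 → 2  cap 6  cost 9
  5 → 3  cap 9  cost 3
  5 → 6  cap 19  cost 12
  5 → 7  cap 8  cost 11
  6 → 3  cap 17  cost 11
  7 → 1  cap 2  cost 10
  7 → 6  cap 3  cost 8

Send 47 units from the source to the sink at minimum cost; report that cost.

Minimum cost for 47 units: 789

shortest-cost path #1: 4→0→5→3 push 9 @ unit cost 9 (adds 81)
shortest-cost path #2: 4→6→3 push 17 @ unit cost 15 (adds 255)
shortest-cost path #3: 4→1→3 push 10 @ unit cost 18 (adds 180)
shortest-cost path #4: 4→0→3 push 3 @ unit cost 19 (adds 57)
shortest-cost path #5: 4→2→3 push 8 @ unit cost 27 (adds 216)
total cost = 789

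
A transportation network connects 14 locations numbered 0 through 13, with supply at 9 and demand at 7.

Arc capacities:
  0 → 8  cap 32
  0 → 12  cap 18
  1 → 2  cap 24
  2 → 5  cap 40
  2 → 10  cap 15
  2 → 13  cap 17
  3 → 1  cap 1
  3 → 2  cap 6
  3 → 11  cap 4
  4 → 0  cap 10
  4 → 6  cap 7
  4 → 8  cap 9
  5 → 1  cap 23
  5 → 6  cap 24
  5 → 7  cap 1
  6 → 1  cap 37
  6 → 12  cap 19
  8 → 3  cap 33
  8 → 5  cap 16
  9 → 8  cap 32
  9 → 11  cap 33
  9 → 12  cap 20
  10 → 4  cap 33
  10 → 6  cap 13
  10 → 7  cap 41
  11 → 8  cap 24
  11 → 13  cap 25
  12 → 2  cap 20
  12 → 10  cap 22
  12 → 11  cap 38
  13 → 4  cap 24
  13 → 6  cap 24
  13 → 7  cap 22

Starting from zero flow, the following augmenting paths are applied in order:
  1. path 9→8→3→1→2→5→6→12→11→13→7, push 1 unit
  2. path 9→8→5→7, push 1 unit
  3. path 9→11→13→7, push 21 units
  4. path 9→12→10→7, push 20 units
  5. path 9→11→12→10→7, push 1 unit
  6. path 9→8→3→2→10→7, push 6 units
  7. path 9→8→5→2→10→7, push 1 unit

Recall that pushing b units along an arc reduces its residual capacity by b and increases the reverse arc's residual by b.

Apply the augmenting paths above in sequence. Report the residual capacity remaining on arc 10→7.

after path 1 (9→8→3→1→2→5→6→12→11→13→7, push 1): res(10,7)=41
after path 2 (9→8→5→7, push 1): res(10,7)=41
after path 3 (9→11→13→7, push 21): res(10,7)=41
after path 4 (9→12→10→7, push 20): res(10,7)=21
after path 5 (9→11→12→10→7, push 1): res(10,7)=20
after path 6 (9→8→3→2→10→7, push 6): res(10,7)=14
after path 7 (9→8→5→2→10→7, push 1): res(10,7)=13

Residual capacity of (10,7): 13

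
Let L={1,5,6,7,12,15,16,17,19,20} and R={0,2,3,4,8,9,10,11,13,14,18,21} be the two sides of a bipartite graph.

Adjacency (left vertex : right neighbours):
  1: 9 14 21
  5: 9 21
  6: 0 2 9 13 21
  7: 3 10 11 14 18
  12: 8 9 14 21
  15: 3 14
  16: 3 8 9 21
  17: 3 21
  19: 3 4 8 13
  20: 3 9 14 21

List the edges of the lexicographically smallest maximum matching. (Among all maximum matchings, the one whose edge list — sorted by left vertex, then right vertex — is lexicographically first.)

Lex-smallest maximum matching: {(1,9), (5,21), (6,0), (7,10), (12,8), (15,3), (19,4), (20,14)}

|M| = 8 (so the lex-smallest maximum matching has 8 edges)
process left vertices in ascending order; for each, take the smallest-labelled available neighbour that still permits 8 edges overall, or leave it unmatched if none does
lex-smallest matching: {1-9, 5-21, 6-0, 7-10, 12-8, 15-3, 19-4, 20-14}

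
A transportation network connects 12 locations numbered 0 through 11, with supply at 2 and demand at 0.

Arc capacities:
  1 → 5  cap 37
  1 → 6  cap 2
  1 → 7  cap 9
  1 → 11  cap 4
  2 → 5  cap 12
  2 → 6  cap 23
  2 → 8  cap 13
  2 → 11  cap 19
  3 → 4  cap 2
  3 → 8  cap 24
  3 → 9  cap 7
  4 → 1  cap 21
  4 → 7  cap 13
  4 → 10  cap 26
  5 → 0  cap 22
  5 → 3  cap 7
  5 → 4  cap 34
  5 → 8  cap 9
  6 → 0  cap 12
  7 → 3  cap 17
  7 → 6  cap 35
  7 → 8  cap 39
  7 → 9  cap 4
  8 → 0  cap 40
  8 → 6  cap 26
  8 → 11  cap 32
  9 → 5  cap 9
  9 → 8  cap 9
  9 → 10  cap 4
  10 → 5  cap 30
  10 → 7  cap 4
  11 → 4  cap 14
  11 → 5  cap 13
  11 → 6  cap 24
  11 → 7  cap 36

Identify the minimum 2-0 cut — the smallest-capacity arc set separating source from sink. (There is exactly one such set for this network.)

augment #1: 2→5→0 push 12
augment #2: 2→6→0 push 12
augment #3: 2→8→0 push 13
augment #4: 2→11→5→0 push 10
augment #5: 2→11→5→8→0 push 3
augment #6: 2→11→7→8→0 push 6
max flow = 56; residual-reachable set from 2 gives S-side
cut edges (S→T): {(2,5), (2,8), (2,11), (6,0)} total cap 56

Min-cut arcs: {(2,5), (2,8), (2,11), (6,0)} (total capacity 56)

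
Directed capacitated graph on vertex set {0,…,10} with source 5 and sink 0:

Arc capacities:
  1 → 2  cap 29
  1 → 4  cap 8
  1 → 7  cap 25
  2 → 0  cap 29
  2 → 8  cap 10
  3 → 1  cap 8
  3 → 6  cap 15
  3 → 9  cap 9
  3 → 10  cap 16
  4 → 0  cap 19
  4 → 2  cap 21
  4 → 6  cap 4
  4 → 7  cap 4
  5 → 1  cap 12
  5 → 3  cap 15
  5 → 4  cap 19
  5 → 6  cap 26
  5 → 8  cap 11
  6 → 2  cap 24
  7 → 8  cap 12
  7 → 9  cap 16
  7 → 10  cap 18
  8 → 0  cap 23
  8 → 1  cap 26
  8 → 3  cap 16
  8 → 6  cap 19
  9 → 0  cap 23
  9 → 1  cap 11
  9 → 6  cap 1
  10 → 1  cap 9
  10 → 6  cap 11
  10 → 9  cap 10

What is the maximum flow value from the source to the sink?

augment #1: 5→4→0 bottleneck 19, total now 19
augment #2: 5→8→0 bottleneck 11, total now 30
augment #3: 5→1→2→0 bottleneck 12, total now 42
augment #4: 5→3→9→0 bottleneck 9, total now 51
augment #5: 5→6→2→0 bottleneck 17, total now 68
augment #6: 5→3→10→9→0 bottleneck 6, total now 74
augment #7: 5→6→2→8→0 bottleneck 7, total now 81

Maximum flow value: 81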